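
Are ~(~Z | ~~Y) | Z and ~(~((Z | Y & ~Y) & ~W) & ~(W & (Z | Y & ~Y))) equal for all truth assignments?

Yes

E1: ~(~Z | ~~Y) | Z
    = Z & ~Y | Z   — De Morgan
    = Z   — absorption
E2: ~(~((Z | Y & ~Y) & ~W) & ~(W & (Z | Y & ~Y)))
    = (Z | Y & ~Y) & ~W | W & (Z | Y & ~Y)   — De Morgan
    = Z | Y & ~Y   — distribution
    = Z   — complement / identity
Both reduce to Z, so they are equivalent.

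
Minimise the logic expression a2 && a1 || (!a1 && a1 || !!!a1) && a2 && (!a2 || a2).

a2 && a1 || (!a1 && a1 || !!!a1) && a2 && (!a2 || a2)
= a2 && a1 || !!!a1 && a2 && (!a2 || a2)   [complement / identity]
= a2 && a1 || !!!a1 && a2   [complement / identity]
= a2 && a1 || !a1 && a2   [double negation]
= a2   [distribution]

a2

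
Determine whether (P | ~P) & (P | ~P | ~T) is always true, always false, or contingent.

always true

(P | ~P) & (P | ~P | ~T)
= P | ~P   (absorption)
= 1   (complement)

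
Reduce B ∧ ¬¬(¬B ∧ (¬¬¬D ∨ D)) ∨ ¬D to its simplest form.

¬D

B ∧ ¬¬(¬B ∧ (¬¬¬D ∨ D)) ∨ ¬D
= B ∧ ¬¬(¬B ∧ (¬D ∨ D)) ∨ ¬D   (double negation)
= B ∧ ¬¬¬B ∨ ¬D   (complement / identity)
= B ∧ ¬B ∨ ¬D   (double negation)
= ¬D   (complement / identity)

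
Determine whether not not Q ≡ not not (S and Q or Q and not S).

E1: not not Q
    = Q
E2: not not (S and Q or Q and not S)
    = not not Q
    = Q
Both reduce to Q, so they are equivalent.

Yes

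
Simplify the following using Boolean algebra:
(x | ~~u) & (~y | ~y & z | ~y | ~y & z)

(x | u) & ~y

(x | ~~u) & (~y | ~y & z | ~y | ~y & z)
= (x | ~~u) & (~y | ~y & z)
= (x | u) & (~y | ~y & z)
= (x | u) & ~y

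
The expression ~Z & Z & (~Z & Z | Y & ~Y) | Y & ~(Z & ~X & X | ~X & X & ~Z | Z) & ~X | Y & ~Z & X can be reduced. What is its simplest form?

~Z & Z & (~Z & Z | Y & ~Y) | Y & ~(Z & ~X & X | ~X & X & ~Z | Z) & ~X | Y & ~Z & X
= ~Z & Z & (~Z & Z | Y & ~Y) | Y & ~(~X & X | Z) & ~X | Y & ~Z & X   [distribution]
= ~Z & Z & ~Z & Z | Y & ~(~X & X | Z) & ~X | Y & ~Z & X   [complement / identity]
= ~Z & Z | Y & ~(~X & X | Z) & ~X | Y & ~Z & X   [idempotence]
= ~Z & Z | Y & ~Z & ~X | Y & ~Z & X   [complement / identity]
= ~Z & Z | Y & ~Z   [distribution]
= Y & ~Z   [complement / identity]

Y & ~Z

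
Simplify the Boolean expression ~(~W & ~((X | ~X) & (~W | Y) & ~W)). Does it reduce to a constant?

~(~W & ~((X | ~X) & (~W | Y) & ~W))
= ~(~W & ~((~W | Y) & ~W))   [complement / identity]
= W | (~W | Y) & ~W   [De Morgan]
= W | ~W   [absorption]
= 1   [complement]

1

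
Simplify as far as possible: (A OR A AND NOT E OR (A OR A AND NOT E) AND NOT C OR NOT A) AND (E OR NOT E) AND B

(A OR A AND NOT E OR (A OR A AND NOT E) AND NOT C OR NOT A) AND (E OR NOT E) AND B
= (A OR A AND NOT E OR NOT A) AND (E OR NOT E) AND B   — absorption
= (A OR NOT A) AND (E OR NOT E) AND B   — absorption
= (A OR NOT A) AND B   — complement / identity
= B   — complement / identity

B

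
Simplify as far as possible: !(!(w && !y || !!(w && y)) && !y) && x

(w || y) && x

!(!(w && !y || !!(w && y)) && !y) && x
= !(!(w && !y || w && y) && !y) && x   [double negation]
= (w && !y || w && y || y) && x   [De Morgan]
= (w || y) && x   [distribution]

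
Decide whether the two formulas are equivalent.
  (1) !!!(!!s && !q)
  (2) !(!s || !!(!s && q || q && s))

E1: !!!(!!s && !q)
    = !!(!s || q)
    = !s || q
E2: !(!s || !!(!s && q || q && s))
    = !(!s || !!q)
    = s && !q
These differ: at q=0, s=0, E1 = 1 but E2 = 0.

No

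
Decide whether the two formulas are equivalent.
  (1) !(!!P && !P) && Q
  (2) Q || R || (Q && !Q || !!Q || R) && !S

E1: !(!!P && !P) && Q
    = (!P || P) && Q   [De Morgan]
    = Q   [complement / identity]
E2: Q || R || (Q && !Q || !!Q || R) && !S
    = Q || R || (!!Q || R) && !S   [complement / identity]
    = Q || R || (Q || R) && !S   [double negation]
    = Q || R   [absorption]
These differ: at P=0, Q=0, R=1, S=1, E1 = 0 but E2 = 1.

No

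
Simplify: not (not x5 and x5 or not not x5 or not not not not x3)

not (not x5 and x5 or not not x5 or not not not not x3)
= not (not not x5 or not not not not x3)
= not x5 and not not not x3
= not x5 and not x3

not x5 and not x3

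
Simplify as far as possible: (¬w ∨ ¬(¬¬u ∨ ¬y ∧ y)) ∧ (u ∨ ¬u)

¬w ∨ ¬u

(¬w ∨ ¬(¬¬u ∨ ¬y ∧ y)) ∧ (u ∨ ¬u)
= (¬w ∨ ¬¬¬u) ∧ (u ∨ ¬u)
= (¬w ∨ ¬u) ∧ (u ∨ ¬u)
= ¬w ∨ ¬u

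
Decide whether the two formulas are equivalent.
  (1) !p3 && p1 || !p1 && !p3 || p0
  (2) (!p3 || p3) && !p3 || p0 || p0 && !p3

E1: !p3 && p1 || !p1 && !p3 || p0
    = !p3 || p0
E2: (!p3 || p3) && !p3 || p0 || p0 && !p3
    = (!p3 || p3) && !p3 || p0
    = !p3 || p0
Both reduce to !p3 || p0, so they are equivalent.

Yes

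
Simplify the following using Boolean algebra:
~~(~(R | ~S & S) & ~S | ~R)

~~(~(R | ~S & S) & ~S | ~R)
= ~~(~R & ~S | ~R)   (complement / identity)
= ~R & ~S | ~R   (double negation)
= ~R   (absorption)

~R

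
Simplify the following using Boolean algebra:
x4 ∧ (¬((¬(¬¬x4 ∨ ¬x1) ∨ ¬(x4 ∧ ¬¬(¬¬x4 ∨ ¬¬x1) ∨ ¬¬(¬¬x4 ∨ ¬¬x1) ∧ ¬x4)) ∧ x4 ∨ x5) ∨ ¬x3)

x4 ∧ (¬x5 ∨ ¬x3)

x4 ∧ (¬((¬(¬¬x4 ∨ ¬x1) ∨ ¬(x4 ∧ ¬¬(¬¬x4 ∨ ¬¬x1) ∨ ¬¬(¬¬x4 ∨ ¬¬x1) ∧ ¬x4)) ∧ x4 ∨ x5) ∨ ¬x3)
= x4 ∧ (¬((¬(¬¬x4 ∨ ¬x1) ∨ ¬¬¬(¬¬x4 ∨ ¬¬x1)) ∧ x4 ∨ x5) ∨ ¬x3)   (distribution)
= x4 ∧ (¬((¬(¬¬x4 ∨ ¬x1) ∨ ¬(¬¬x4 ∨ ¬¬x1)) ∧ x4 ∨ x5) ∨ ¬x3)   (double negation)
= x4 ∧ (¬((¬x4 ∧ x1 ∨ ¬(¬¬x4 ∨ ¬¬x1)) ∧ x4 ∨ x5) ∨ ¬x3)   (De Morgan)
= x4 ∧ (¬((¬x4 ∧ x1 ∨ ¬x4 ∧ ¬x1) ∧ x4 ∨ x5) ∨ ¬x3)   (De Morgan)
= x4 ∧ (¬(¬x4 ∧ x4 ∨ x5) ∨ ¬x3)   (distribution)
= x4 ∧ (¬x5 ∨ ¬x3)   (complement / identity)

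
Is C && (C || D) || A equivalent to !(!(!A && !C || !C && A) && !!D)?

No

E1: C && (C || D) || A
    = C || A   [absorption]
E2: !(!(!A && !C || !C && A) && !!D)
    = !(!!C && !!D)   [distribution]
    = !C || !D   [De Morgan]
These differ: at A=0, C=1, D=1, E1 = 1 but E2 = 0.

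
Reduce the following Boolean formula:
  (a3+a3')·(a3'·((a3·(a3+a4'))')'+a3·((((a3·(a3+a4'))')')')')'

a3'

(a3+a3')·(a3'·((a3·(a3+a4'))')'+a3·((((a3·(a3+a4'))')')')')'
= (a3+a3')·(a3'·((a3·(a3+a4'))')'+a3·((a3·(a3+a4'))')')'
= (a3+a3')·(((a3·(a3+a4'))')')'
= (((a3·(a3+a4'))')')'
= ((a3')')'
= a3'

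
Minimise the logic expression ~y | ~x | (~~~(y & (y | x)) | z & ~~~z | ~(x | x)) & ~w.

~y | ~x | (~~~(y & (y | x)) | z & ~~~z | ~(x | x)) & ~w
= ~y | ~x | (~~~(y & (y | x)) | z & ~z | ~(x | x)) & ~w
= ~y | ~x | (~(y & (y | x)) | z & ~z | ~(x | x)) & ~w
= ~y | ~x | (~(y & (y | x)) | ~(x | x)) & ~w
= ~y | ~x | (~y | ~(x | x)) & ~w
= ~y | ~x | (~y | ~x) & ~w
= ~y | ~x

~y | ~x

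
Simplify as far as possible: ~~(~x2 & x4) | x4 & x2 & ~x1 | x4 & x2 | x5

~~(~x2 & x4) | x4 & x2 & ~x1 | x4 & x2 | x5
= ~~(~x2 & x4) | x4 & x2 | x5   [absorption]
= ~x2 & x4 | x4 & x2 | x5   [double negation]
= x4 | x5   [distribution]

x4 | x5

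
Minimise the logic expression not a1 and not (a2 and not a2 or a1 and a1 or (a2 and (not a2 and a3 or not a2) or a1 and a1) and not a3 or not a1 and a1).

not a1

not a1 and not (a2 and not a2 or a1 and a1 or (a2 and (not a2 and a3 or not a2) or a1 and a1) and not a3 or not a1 and a1)
= not a1 and not (a2 and not a2 or a1 and a1 or (a2 and not a2 or a1 and a1) and not a3 or not a1 and a1)   — absorption
= not a1 and not (a2 and not a2 or a1 and a1 or not a1 and a1)   — absorption
= not a1 and not (a1 and a1 or not a1 and a1)   — complement / identity
= not a1 and not a1   — distribution
= not a1   — idempotence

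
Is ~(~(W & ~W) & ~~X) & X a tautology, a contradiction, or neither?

~(~(W & ~W) & ~~X) & X
= (W & ~W | ~X) & X   [De Morgan]
= ~X & X   [complement / identity]
= 0   [complement]

contradiction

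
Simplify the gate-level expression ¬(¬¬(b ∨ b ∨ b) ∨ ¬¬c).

¬b ∧ ¬c

¬(¬¬(b ∨ b ∨ b) ∨ ¬¬c)
= ¬(¬¬(b ∨ b) ∨ ¬¬c)   (idempotence)
= ¬(b ∨ b) ∧ ¬c   (De Morgan)
= ¬b ∧ ¬c   (idempotence)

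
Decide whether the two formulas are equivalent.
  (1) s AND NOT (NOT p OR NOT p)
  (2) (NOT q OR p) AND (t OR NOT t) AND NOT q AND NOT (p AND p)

E1: s AND NOT (NOT p OR NOT p)
    = s AND NOT NOT p   — idempotence
    = s AND p   — double negation
E2: (NOT q OR p) AND (t OR NOT t) AND NOT q AND NOT (p AND p)
    = (NOT q OR p) AND NOT q AND NOT (p AND p)   — complement / identity
    = (NOT q OR p) AND NOT q AND NOT p   — idempotence
    = NOT q AND NOT p   — absorption
These differ: at p=1, q=0, s=1, t=0, E1 = 1 but E2 = 0.

No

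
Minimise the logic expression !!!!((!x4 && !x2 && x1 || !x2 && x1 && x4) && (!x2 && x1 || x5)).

!x2 && x1

!!!!((!x4 && !x2 && x1 || !x2 && x1 && x4) && (!x2 && x1 || x5))
= !!!!(!x2 && x1 && (!x2 && x1 || x5))
= !!(!x2 && x1 && (!x2 && x1 || x5))
= !x2 && x1 && (!x2 && x1 || x5)
= !x2 && x1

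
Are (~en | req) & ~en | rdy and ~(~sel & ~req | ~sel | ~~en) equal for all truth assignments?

No

E1: (~en | req) & ~en | rdy
    = ~en | rdy   (absorption)
E2: ~(~sel & ~req | ~sel | ~~en)
    = ~(~sel | ~~en)   (absorption)
    = sel & ~en   (De Morgan)
These differ: at en=0, rdy=1, req=0, sel=0, E1 = 1 but E2 = 0.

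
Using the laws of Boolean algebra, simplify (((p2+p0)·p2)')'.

p2

(((p2+p0)·p2)')'
= (p2')'
= p2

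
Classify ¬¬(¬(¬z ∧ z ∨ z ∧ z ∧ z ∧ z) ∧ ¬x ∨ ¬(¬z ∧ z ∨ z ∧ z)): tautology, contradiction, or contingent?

contingent

¬¬(¬(¬z ∧ z ∨ z ∧ z ∧ z ∧ z) ∧ ¬x ∨ ¬(¬z ∧ z ∨ z ∧ z))
= ¬¬(¬(¬z ∧ z ∨ z ∧ z) ∧ ¬x ∨ ¬(¬z ∧ z ∨ z ∧ z))
= ¬¬¬(¬z ∧ z ∨ z ∧ z)
= ¬¬¬z
= ¬z
This depends on z, so it is not a constant.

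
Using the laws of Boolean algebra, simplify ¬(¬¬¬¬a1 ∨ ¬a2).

¬(¬¬¬¬a1 ∨ ¬a2)
= ¬(¬¬a1 ∨ ¬a2)   [double negation]
= ¬a1 ∧ a2   [De Morgan]

¬a1 ∧ a2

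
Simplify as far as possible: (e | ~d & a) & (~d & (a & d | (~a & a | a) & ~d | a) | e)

(e | ~d & a) & (~d & (a & d | (~a & a | a) & ~d | a) | e)
= (e | ~d & a) & (~d & (a & d | a & ~d | a) | e)
= (e | ~d & a) & (~d & (a | a) | e)
= (e | ~d & a) & (~d & a | e)
= e | ~d & a & ~d & a
= e | ~d & a

e | ~d & a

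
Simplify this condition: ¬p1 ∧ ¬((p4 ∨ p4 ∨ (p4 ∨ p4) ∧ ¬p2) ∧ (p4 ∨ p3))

¬p1 ∧ ¬((p4 ∨ p4 ∨ (p4 ∨ p4) ∧ ¬p2) ∧ (p4 ∨ p3))
= ¬p1 ∧ ¬((p4 ∨ p4) ∧ (p4 ∨ p3))   (absorption)
= ¬p1 ∧ ¬(p4 ∧ p3 ∨ p4)   (distribution)
= ¬p1 ∧ ¬p4   (absorption)

¬p1 ∧ ¬p4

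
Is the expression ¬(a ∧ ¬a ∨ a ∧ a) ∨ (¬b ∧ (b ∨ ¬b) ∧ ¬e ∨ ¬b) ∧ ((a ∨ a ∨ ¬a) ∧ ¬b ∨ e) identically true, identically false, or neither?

¬(a ∧ ¬a ∨ a ∧ a) ∨ (¬b ∧ (b ∨ ¬b) ∧ ¬e ∨ ¬b) ∧ ((a ∨ a ∨ ¬a) ∧ ¬b ∨ e)
= ¬(a ∧ ¬a ∨ a ∧ a) ∨ (¬b ∧ ¬e ∨ ¬b) ∧ ((a ∨ a ∨ ¬a) ∧ ¬b ∨ e)
= ¬(a ∧ ¬a ∨ a ∧ a) ∨ (¬b ∧ ¬e ∨ ¬b) ∧ ((a ∨ ¬a) ∧ ¬b ∨ e)
= ¬(a ∧ ¬a ∨ a ∧ a) ∨ ¬b ∧ ((a ∨ ¬a) ∧ ¬b ∨ e)
= ¬(a ∧ ¬a ∨ a ∧ a) ∨ ¬b ∧ (¬b ∨ e)
= ¬(a ∧ ¬a ∨ a ∧ a) ∨ ¬b
= ¬a ∨ ¬b
This depends on a, b, so it is not a constant.

neither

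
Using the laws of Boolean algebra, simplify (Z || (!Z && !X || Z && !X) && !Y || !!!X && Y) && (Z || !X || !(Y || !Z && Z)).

Z || !X

(Z || (!Z && !X || Z && !X) && !Y || !!!X && Y) && (Z || !X || !(Y || !Z && Z))
= (Z || (!Z && !X || Z && !X) && !Y || !!!X && Y) && (Z || !X || !Y)
= (Z || (!Z && !X || Z && !X) && !Y || !X && Y) && (Z || !X || !Y)
= (Z || !X && !Y || !X && Y) && (Z || !X || !Y)
= (Z || !X) && (Z || !X || !Y)
= Z || !X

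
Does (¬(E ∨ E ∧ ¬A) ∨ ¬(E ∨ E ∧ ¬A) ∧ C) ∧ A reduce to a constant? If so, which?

no

(¬(E ∨ E ∧ ¬A) ∨ ¬(E ∨ E ∧ ¬A) ∧ C) ∧ A
= ¬(E ∨ E ∧ ¬A) ∧ A
= ¬E ∧ A
This depends on A, E, so it is not a constant.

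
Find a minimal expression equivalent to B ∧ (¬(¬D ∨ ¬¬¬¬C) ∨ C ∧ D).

B ∧ D

B ∧ (¬(¬D ∨ ¬¬¬¬C) ∨ C ∧ D)
= B ∧ (¬(¬D ∨ ¬¬C) ∨ C ∧ D)   — double negation
= B ∧ (D ∧ ¬C ∨ C ∧ D)   — De Morgan
= B ∧ D   — distribution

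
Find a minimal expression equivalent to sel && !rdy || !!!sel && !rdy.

sel && !rdy || !!!sel && !rdy
= sel && !rdy || !sel && !rdy   — double negation
= !rdy   — distribution

!rdy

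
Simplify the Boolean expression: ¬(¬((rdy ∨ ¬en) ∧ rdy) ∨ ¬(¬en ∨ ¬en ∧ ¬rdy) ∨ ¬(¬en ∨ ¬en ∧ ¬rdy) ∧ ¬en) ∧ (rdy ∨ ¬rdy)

¬(¬((rdy ∨ ¬en) ∧ rdy) ∨ ¬(¬en ∨ ¬en ∧ ¬rdy) ∨ ¬(¬en ∨ ¬en ∧ ¬rdy) ∧ ¬en) ∧ (rdy ∨ ¬rdy)
= ¬(¬((rdy ∨ ¬en) ∧ rdy) ∨ ¬(¬en ∨ ¬en ∧ ¬rdy)) ∧ (rdy ∨ ¬rdy)   [absorption]
= ¬(¬rdy ∨ ¬(¬en ∨ ¬en ∧ ¬rdy)) ∧ (rdy ∨ ¬rdy)   [absorption]
= ¬(¬rdy ∨ ¬¬en) ∧ (rdy ∨ ¬rdy)   [absorption]
= rdy ∧ ¬en ∧ (rdy ∨ ¬rdy)   [De Morgan]
= rdy ∧ ¬en   [complement / identity]

rdy ∧ ¬en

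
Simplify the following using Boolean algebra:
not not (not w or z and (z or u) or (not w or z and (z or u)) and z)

not w or z

not not (not w or z and (z or u) or (not w or z and (z or u)) and z)
= not not (not w or z and (z or u))   (absorption)
= not w or z and (z or u)   (double negation)
= not w or z   (absorption)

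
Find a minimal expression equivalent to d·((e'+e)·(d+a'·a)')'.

d

d·((e'+e)·(d+a'·a)')'
= d·((d+a'·a)')'   (complement / identity)
= d·(d')'   (complement / identity)
= d·d   (double negation)
= d   (idempotence)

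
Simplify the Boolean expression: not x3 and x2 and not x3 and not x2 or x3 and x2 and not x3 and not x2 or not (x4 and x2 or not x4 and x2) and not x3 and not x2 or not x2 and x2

not x3 and x2 and not x3 and not x2 or x3 and x2 and not x3 and not x2 or not (x4 and x2 or not x4 and x2) and not x3 and not x2 or not x2 and x2
= not x3 and x2 and not x3 and not x2 or x3 and x2 and not x3 and not x2 or not x2 and not x3 and not x2 or not x2 and x2   — distribution
= x2 and not x3 and not x2 or not x2 and not x3 and not x2 or not x2 and x2   — distribution
= x2 and not x3 and not x2 or not x2 and not x3 and not x2   — complement / identity
= not x3 and not x2   — distribution

not x3 and not x2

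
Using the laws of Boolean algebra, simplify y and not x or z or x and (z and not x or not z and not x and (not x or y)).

y and not x or z

y and not x or z or x and (z and not x or not z and not x and (not x or y))
= y and not x or z or x and (z and not x or not z and not x)   [absorption]
= y and not x or z or x and not x   [distribution]
= y and not x or z   [complement / identity]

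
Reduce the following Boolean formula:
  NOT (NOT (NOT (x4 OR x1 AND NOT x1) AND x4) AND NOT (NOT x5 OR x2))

NOT x5 OR x2

NOT (NOT (NOT (x4 OR x1 AND NOT x1) AND x4) AND NOT (NOT x5 OR x2))
= NOT (NOT (NOT x4 AND x4) AND NOT (NOT x5 OR x2))   [complement / identity]
= NOT x4 AND x4 OR NOT x5 OR x2   [De Morgan]
= NOT x5 OR x2   [complement / identity]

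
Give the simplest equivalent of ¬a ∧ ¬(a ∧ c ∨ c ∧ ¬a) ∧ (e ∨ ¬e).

¬a ∧ ¬c

¬a ∧ ¬(a ∧ c ∨ c ∧ ¬a) ∧ (e ∨ ¬e)
= ¬a ∧ ¬c ∧ (e ∨ ¬e)   (distribution)
= ¬a ∧ ¬c   (complement / identity)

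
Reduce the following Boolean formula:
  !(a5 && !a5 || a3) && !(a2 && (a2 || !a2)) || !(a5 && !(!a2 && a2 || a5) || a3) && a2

!(a5 && !a5 || a3) && !(a2 && (a2 || !a2)) || !(a5 && !(!a2 && a2 || a5) || a3) && a2
= !(a5 && !a5 || a3) && !a2 || !(a5 && !(!a2 && a2 || a5) || a3) && a2   [complement / identity]
= !(a5 && !a5 || a3) && !a2 || !(a5 && !a5 || a3) && a2   [complement / identity]
= !(a5 && !a5 || a3)   [distribution]
= !a3   [complement / identity]

!a3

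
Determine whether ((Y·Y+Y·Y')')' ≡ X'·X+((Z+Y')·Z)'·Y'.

No

E1: ((Y·Y+Y·Y')')'
    = (Y')'   — distribution
    = Y   — double negation
E2: X'·X+((Z+Y')·Z)'·Y'
    = ((Z+Y')·Z)'·Y'   — complement / identity
    = Z'·Y'   — absorption
These differ: at X=0, Y=1, Z=0, E1 = 1 but E2 = 0.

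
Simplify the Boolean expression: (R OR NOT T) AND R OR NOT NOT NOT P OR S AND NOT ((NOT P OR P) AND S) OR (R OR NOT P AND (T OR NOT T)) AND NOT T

(R OR NOT T) AND R OR NOT NOT NOT P OR S AND NOT ((NOT P OR P) AND S) OR (R OR NOT P AND (T OR NOT T)) AND NOT T
= (R OR NOT T) AND R OR NOT P OR S AND NOT ((NOT P OR P) AND S) OR (R OR NOT P AND (T OR NOT T)) AND NOT T
= (R OR NOT T) AND R OR NOT P OR S AND NOT ((NOT P OR P) AND S) OR (R OR NOT P) AND NOT T
= (R OR NOT T) AND R OR NOT P OR S AND NOT S OR (R OR NOT P) AND NOT T
= (R OR NOT T) AND R OR NOT P OR (R OR NOT P) AND NOT T
= R OR NOT P OR (R OR NOT P) AND NOT T
= R OR NOT P

R OR NOT P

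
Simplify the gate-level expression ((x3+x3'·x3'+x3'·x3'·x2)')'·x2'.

((x3+x3'·x3'+x3'·x3'·x2)')'·x2'
= ((x3+x3'·x3')')'·x2'   (absorption)
= ((x3+x3')')'·x2'   (idempotence)
= (x3+x3')·x2'   (double negation)
= x2'   (complement / identity)

x2'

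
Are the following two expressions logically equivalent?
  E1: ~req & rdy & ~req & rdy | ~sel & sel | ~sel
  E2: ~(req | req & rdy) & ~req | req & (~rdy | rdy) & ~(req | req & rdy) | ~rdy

E1: ~req & rdy & ~req & rdy | ~sel & sel | ~sel
    = ~req & rdy | ~sel & sel | ~sel   [idempotence]
    = ~req & rdy | ~sel   [complement / identity]
E2: ~(req | req & rdy) & ~req | req & (~rdy | rdy) & ~(req | req & rdy) | ~rdy
    = ~(req | req & rdy) & ~req | req & ~(req | req & rdy) | ~rdy   [complement / identity]
    = ~(req | req & rdy) | ~rdy   [distribution]
    = ~req | ~rdy   [absorption]
These differ: at rdy=0, req=1, sel=1, E1 = 0 but E2 = 1.

No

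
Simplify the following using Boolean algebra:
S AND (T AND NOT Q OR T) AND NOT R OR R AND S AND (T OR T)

S AND (T AND NOT Q OR T) AND NOT R OR R AND S AND (T OR T)
= S AND (T AND NOT Q OR T) AND NOT R OR R AND S AND T
= S AND T AND NOT R OR R AND S AND T
= S AND T

S AND T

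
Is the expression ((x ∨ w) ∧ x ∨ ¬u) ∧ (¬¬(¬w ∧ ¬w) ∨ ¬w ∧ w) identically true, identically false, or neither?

neither

((x ∨ w) ∧ x ∨ ¬u) ∧ (¬¬(¬w ∧ ¬w) ∨ ¬w ∧ w)
= ((x ∨ w) ∧ x ∨ ¬u) ∧ (¬w ∧ ¬w ∨ ¬w ∧ w)   — double negation
= ((x ∨ w) ∧ x ∨ ¬u) ∧ ¬w   — distribution
= (x ∨ ¬u) ∧ ¬w   — absorption
This depends on u, w, x, so it is not a constant.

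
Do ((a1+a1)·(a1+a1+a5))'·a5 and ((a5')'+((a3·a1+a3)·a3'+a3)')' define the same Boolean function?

No

E1: ((a1+a1)·(a1+a1+a5))'·a5
    = (a1+a1)'·a5   (absorption)
    = a1'·a5   (idempotence)
E2: ((a5')'+((a3·a1+a3)·a3'+a3)')'
    = ((a5')'+(a3·a3'+a3)')'   (absorption)
    = a5'·(a3·a3'+a3)   (De Morgan)
    = a5'·a3   (complement / identity)
These differ: at a1=0, a3=1, a5=0, E1 = 0 but E2 = 1.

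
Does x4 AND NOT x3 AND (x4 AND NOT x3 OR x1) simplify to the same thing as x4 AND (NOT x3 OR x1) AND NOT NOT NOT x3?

Yes

E1: x4 AND NOT x3 AND (x4 AND NOT x3 OR x1)
    = x4 AND NOT x3   [absorption]
E2: x4 AND (NOT x3 OR x1) AND NOT NOT NOT x3
    = x4 AND (NOT x3 OR x1) AND NOT x3   [double negation]
    = x4 AND NOT x3   [absorption]
Both reduce to x4 AND NOT x3, so they are equivalent.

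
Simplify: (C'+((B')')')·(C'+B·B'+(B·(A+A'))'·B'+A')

C'+B'

(C'+((B')')')·(C'+B·B'+(B·(A+A'))'·B'+A')
= (C'+((B')')')·(C'+B·B'+B'·B'+A')   (complement / identity)
= (C'+B')·(C'+B·B'+B'·B'+A')   (double negation)
= (C'+B')·(C'+B'+A')   (distribution)
= C'+B'   (absorption)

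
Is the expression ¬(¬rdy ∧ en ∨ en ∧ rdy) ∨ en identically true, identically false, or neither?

¬(¬rdy ∧ en ∨ en ∧ rdy) ∨ en
= ¬en ∨ en   [distribution]
= True   [complement]

identically true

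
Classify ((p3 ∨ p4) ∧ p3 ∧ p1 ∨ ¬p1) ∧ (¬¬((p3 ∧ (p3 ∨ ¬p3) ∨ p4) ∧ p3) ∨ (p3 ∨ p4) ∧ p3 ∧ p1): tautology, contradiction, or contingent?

((p3 ∨ p4) ∧ p3 ∧ p1 ∨ ¬p1) ∧ (¬¬((p3 ∧ (p3 ∨ ¬p3) ∨ p4) ∧ p3) ∨ (p3 ∨ p4) ∧ p3 ∧ p1)
= ((p3 ∨ p4) ∧ p3 ∧ p1 ∨ ¬p1) ∧ ((p3 ∧ (p3 ∨ ¬p3) ∨ p4) ∧ p3 ∨ (p3 ∨ p4) ∧ p3 ∧ p1)   [double negation]
= ¬p1 ∧ (p3 ∧ (p3 ∨ ¬p3) ∨ p4) ∧ p3 ∨ (p3 ∨ p4) ∧ p3 ∧ p1   [distribution]
= ¬p1 ∧ (p3 ∨ p4) ∧ p3 ∨ (p3 ∨ p4) ∧ p3 ∧ p1   [complement / identity]
= (p3 ∨ p4) ∧ p3   [distribution]
= p3   [absorption]
This depends on p3, so it is not a constant.

contingent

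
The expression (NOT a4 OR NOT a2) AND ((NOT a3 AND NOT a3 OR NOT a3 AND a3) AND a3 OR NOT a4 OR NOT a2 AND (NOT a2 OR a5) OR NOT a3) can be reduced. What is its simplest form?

NOT a4 OR NOT a2

(NOT a4 OR NOT a2) AND ((NOT a3 AND NOT a3 OR NOT a3 AND a3) AND a3 OR NOT a4 OR NOT a2 AND (NOT a2 OR a5) OR NOT a3)
= (NOT a4 OR NOT a2) AND ((NOT a3 AND NOT a3 OR NOT a3 AND a3) AND a3 OR NOT a4 OR NOT a2 OR NOT a3)   [absorption]
= (NOT a4 OR NOT a2) AND (NOT a3 AND a3 OR NOT a4 OR NOT a2 OR NOT a3)   [distribution]
= (NOT a4 OR NOT a2) AND (NOT a4 OR NOT a2 OR NOT a3)   [complement / identity]
= NOT a4 OR NOT a2   [absorption]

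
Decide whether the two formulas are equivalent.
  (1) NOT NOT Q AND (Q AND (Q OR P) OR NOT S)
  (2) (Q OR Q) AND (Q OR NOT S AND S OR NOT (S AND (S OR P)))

Yes

E1: NOT NOT Q AND (Q AND (Q OR P) OR NOT S)
    = Q AND (Q AND (Q OR P) OR NOT S)   — double negation
    = Q AND (Q OR NOT S)   — absorption
    = Q   — absorption
E2: (Q OR Q) AND (Q OR NOT S AND S OR NOT (S AND (S OR P)))
    = (Q OR Q) AND (Q OR NOT (S AND (S OR P)))   — complement / identity
    = (Q OR Q) AND (Q OR NOT S)   — absorption
    = Q OR Q AND NOT S   — distribution
    = Q   — absorption
Both reduce to Q, so they are equivalent.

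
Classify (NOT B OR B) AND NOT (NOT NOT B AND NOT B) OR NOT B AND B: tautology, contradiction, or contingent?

tautology

(NOT B OR B) AND NOT (NOT NOT B AND NOT B) OR NOT B AND B
= (NOT B OR B) AND (NOT B OR B) OR NOT B AND B
= (NOT B OR B) AND (NOT B OR B)
= NOT B OR B
= TRUE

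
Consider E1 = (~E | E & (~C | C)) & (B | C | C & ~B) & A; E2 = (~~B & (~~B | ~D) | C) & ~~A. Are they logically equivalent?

Yes

E1: (~E | E & (~C | C)) & (B | C | C & ~B) & A
    = (~E | E) & (B | C | C & ~B) & A   (complement / identity)
    = (B | C | C & ~B) & A   (complement / identity)
    = (B | C) & A   (absorption)
E2: (~~B & (~~B | ~D) | C) & ~~A
    = (~~B | C) & ~~A   (absorption)
    = (B | C) & ~~A   (double negation)
    = (B | C) & A   (double negation)
Both reduce to (B | C) & A, so they are equivalent.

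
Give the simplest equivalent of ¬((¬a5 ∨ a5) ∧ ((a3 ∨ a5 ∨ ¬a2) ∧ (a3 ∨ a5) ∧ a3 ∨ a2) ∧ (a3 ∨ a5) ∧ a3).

¬((¬a5 ∨ a5) ∧ ((a3 ∨ a5 ∨ ¬a2) ∧ (a3 ∨ a5) ∧ a3 ∨ a2) ∧ (a3 ∨ a5) ∧ a3)
= ¬(((a3 ∨ a5 ∨ ¬a2) ∧ (a3 ∨ a5) ∧ a3 ∨ a2) ∧ (a3 ∨ a5) ∧ a3)   (complement / identity)
= ¬(((a3 ∨ a5) ∧ a3 ∨ a2) ∧ (a3 ∨ a5) ∧ a3)   (absorption)
= ¬((a3 ∨ a5) ∧ a3)   (absorption)
= ¬a3   (absorption)

¬a3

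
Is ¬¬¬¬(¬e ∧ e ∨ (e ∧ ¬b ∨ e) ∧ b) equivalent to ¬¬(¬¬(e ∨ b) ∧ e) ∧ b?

Yes

E1: ¬¬¬¬(¬e ∧ e ∨ (e ∧ ¬b ∨ e) ∧ b)
    = ¬¬(¬e ∧ e ∨ (e ∧ ¬b ∨ e) ∧ b)   [double negation]
    = ¬e ∧ e ∨ (e ∧ ¬b ∨ e) ∧ b   [double negation]
    = (e ∧ ¬b ∨ e) ∧ b   [complement / identity]
    = e ∧ b   [absorption]
E2: ¬¬(¬¬(e ∨ b) ∧ e) ∧ b
    = ¬¬((e ∨ b) ∧ e) ∧ b   [double negation]
    = ¬¬e ∧ b   [absorption]
    = e ∧ b   [double negation]
Both reduce to e ∧ b, so they are equivalent.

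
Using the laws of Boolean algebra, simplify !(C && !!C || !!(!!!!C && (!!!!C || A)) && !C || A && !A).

!(C && !!C || !!(!!!!C && (!!!!C || A)) && !C || A && !A)
= !(C && !!C || !!!!!!C && !C || A && !A)   — absorption
= !(C && !!C || !!!!C && !C || A && !A)   — double negation
= !(C && !!C || !!!!C && !C)   — complement / identity
= !(C && !!C || !!C && !C)   — double negation
= !!!C   — distribution
= !C   — double negation

!C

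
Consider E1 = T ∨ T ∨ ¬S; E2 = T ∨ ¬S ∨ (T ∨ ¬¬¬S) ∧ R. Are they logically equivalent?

E1: T ∨ T ∨ ¬S
    = T ∨ ¬S   — idempotence
E2: T ∨ ¬S ∨ (T ∨ ¬¬¬S) ∧ R
    = T ∨ ¬S ∨ (T ∨ ¬S) ∧ R   — double negation
    = T ∨ ¬S   — absorption
Both reduce to T ∨ ¬S, so they are equivalent.

Yes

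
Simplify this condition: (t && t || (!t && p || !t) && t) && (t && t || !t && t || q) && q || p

t && q || p

(t && t || (!t && p || !t) && t) && (t && t || !t && t || q) && q || p
= (t && t || !t && t) && (t && t || !t && t || q) && q || p   (absorption)
= (t && t || !t && t) && q || p   (absorption)
= t && q || p   (distribution)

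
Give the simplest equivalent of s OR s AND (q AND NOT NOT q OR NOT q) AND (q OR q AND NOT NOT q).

s

s OR s AND (q AND NOT NOT q OR NOT q) AND (q OR q AND NOT NOT q)
= s OR s AND (q AND NOT NOT q OR NOT q AND q)
= s OR s AND (q AND q OR NOT q AND q)
= s OR s AND q
= s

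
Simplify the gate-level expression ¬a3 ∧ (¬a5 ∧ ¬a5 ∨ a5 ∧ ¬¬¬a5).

¬a3 ∧ ¬a5

¬a3 ∧ (¬a5 ∧ ¬a5 ∨ a5 ∧ ¬¬¬a5)
= ¬a3 ∧ (¬a5 ∧ ¬a5 ∨ a5 ∧ ¬a5)   [double negation]
= ¬a3 ∧ ¬a5   [distribution]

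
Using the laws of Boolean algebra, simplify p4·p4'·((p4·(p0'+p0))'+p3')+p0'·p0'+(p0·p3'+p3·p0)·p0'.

p0'

p4·p4'·((p4·(p0'+p0))'+p3')+p0'·p0'+(p0·p3'+p3·p0)·p0'
= p4·p4'·(p4'+p3')+p0'·p0'+(p0·p3'+p3·p0)·p0'   [complement / identity]
= p4·p4'·(p4'+p3')+p0'·p0'+p0·p0'   [distribution]
= p4·p4'+p0'·p0'+p0·p0'   [absorption]
= p0'·p0'+p0·p0'   [complement / identity]
= p0'   [distribution]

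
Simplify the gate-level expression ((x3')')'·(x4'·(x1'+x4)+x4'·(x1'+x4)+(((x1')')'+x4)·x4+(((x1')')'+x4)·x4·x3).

((x3')')'·(x4'·(x1'+x4)+x4'·(x1'+x4)+(((x1')')'+x4)·x4+(((x1')')'+x4)·x4·x3)
= ((x3')')'·(x4'·(x1'+x4)+x4'·(x1'+x4)+(((x1')')'+x4)·x4)   — absorption
= x3'·(x4'·(x1'+x4)+x4'·(x1'+x4)+(((x1')')'+x4)·x4)   — double negation
= x3'·(x4'·(x1'+x4)+(((x1')')'+x4)·x4)   — idempotence
= x3'·(x4'·(x1'+x4)+(x1'+x4)·x4)   — double negation
= x3'·(x1'+x4)   — distribution

x3'·(x1'+x4)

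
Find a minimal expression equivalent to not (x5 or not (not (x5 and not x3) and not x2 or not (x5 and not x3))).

not (x5 or not (not (x5 and not x3) and not x2 or not (x5 and not x3)))
= not (x5 or not not (x5 and not x3))
= not (x5 or x5 and not x3)
= not x5

not x5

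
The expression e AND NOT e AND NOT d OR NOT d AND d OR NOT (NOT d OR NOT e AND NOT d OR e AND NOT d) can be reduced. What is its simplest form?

e AND NOT e AND NOT d OR NOT d AND d OR NOT (NOT d OR NOT e AND NOT d OR e AND NOT d)
= e AND NOT e AND NOT d OR NOT d AND d OR NOT (NOT d OR NOT d)
= e AND NOT e AND NOT d OR NOT d AND d OR d AND d
= (e AND NOT e OR d) AND NOT d OR d AND d
= d AND NOT d OR d AND d
= d

d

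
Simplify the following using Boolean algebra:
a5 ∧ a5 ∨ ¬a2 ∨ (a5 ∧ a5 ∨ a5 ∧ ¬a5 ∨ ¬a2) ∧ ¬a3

a5 ∧ a5 ∨ ¬a2 ∨ (a5 ∧ a5 ∨ a5 ∧ ¬a5 ∨ ¬a2) ∧ ¬a3
= a5 ∧ a5 ∨ ¬a2 ∨ (a5 ∧ a5 ∨ ¬a2) ∧ ¬a3   (complement / identity)
= a5 ∧ a5 ∨ ¬a2   (absorption)
= a5 ∨ ¬a2   (idempotence)

a5 ∨ ¬a2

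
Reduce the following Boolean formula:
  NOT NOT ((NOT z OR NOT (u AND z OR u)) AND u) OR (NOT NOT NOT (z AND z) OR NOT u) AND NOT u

NOT z OR NOT u

NOT NOT ((NOT z OR NOT (u AND z OR u)) AND u) OR (NOT NOT NOT (z AND z) OR NOT u) AND NOT u
= NOT NOT ((NOT z OR NOT (u AND z OR u)) AND u) OR (NOT (z AND z) OR NOT u) AND NOT u
= NOT NOT ((NOT z OR NOT (u AND z OR u)) AND u) OR (NOT z OR NOT u) AND NOT u
= NOT NOT ((NOT z OR NOT u) AND u) OR (NOT z OR NOT u) AND NOT u
= (NOT z OR NOT u) AND u OR (NOT z OR NOT u) AND NOT u
= NOT z OR NOT u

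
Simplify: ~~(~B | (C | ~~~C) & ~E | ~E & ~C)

~B | ~E

~~(~B | (C | ~~~C) & ~E | ~E & ~C)
= ~~(~B | (C | ~C) & ~E | ~E & ~C)
= ~~(~B | ~E | ~E & ~C)
= ~~(~B | ~E)
= ~B | ~E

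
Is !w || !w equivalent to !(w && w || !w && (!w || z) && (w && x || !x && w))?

E1: !w || !w
    = !w   (idempotence)
E2: !(w && w || !w && (!w || z) && (w && x || !x && w))
    = !(w && w || !w && (!w || z) && w)   (distribution)
    = !(w && w || !w && w)   (absorption)
    = !w   (distribution)
Both reduce to !w, so they are equivalent.

Yes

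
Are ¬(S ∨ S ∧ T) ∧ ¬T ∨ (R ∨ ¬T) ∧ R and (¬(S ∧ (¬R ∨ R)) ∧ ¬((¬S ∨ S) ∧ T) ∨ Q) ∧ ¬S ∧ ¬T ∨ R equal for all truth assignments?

Yes

E1: ¬(S ∨ S ∧ T) ∧ ¬T ∨ (R ∨ ¬T) ∧ R
    = ¬(S ∨ S ∧ T) ∧ ¬T ∨ R   [absorption]
    = ¬S ∧ ¬T ∨ R   [absorption]
E2: (¬(S ∧ (¬R ∨ R)) ∧ ¬((¬S ∨ S) ∧ T) ∨ Q) ∧ ¬S ∧ ¬T ∨ R
    = (¬S ∧ ¬((¬S ∨ S) ∧ T) ∨ Q) ∧ ¬S ∧ ¬T ∨ R   [complement / identity]
    = (¬S ∧ ¬T ∨ Q) ∧ ¬S ∧ ¬T ∨ R   [complement / identity]
    = ¬S ∧ ¬T ∨ R   [absorption]
Both reduce to ¬S ∧ ¬T ∨ R, so they are equivalent.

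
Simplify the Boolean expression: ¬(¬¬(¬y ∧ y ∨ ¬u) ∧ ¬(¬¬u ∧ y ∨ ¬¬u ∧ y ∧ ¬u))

u

¬(¬¬(¬y ∧ y ∨ ¬u) ∧ ¬(¬¬u ∧ y ∨ ¬¬u ∧ y ∧ ¬u))
= ¬(¬¬(¬y ∧ y ∨ ¬u) ∧ ¬(¬¬u ∧ y))   [absorption]
= ¬(¬y ∧ y ∨ ¬u) ∨ ¬¬u ∧ y   [De Morgan]
= ¬¬u ∨ ¬¬u ∧ y   [complement / identity]
= ¬¬u   [absorption]
= u   [double negation]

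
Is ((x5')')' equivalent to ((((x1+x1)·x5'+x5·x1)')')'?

No

E1: ((x5')')'
    = x5'   [double negation]
E2: ((((x1+x1)·x5'+x5·x1)')')'
    = (((x1·x5'+x5·x1)')')'   [idempotence]
    = (x1·x5'+x5·x1)'   [double negation]
    = x1'   [distribution]
These differ: at x1=1, x5=0, E1 = 1 but E2 = 0.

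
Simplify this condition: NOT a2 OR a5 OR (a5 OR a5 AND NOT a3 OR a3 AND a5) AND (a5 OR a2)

NOT a2 OR a5

NOT a2 OR a5 OR (a5 OR a5 AND NOT a3 OR a3 AND a5) AND (a5 OR a2)
= NOT a2 OR a5 OR (a5 OR a5) AND (a5 OR a2)
= NOT a2 OR a5 OR a5 OR a5 AND a2
= NOT a2 OR a5 OR a5
= NOT a2 OR a5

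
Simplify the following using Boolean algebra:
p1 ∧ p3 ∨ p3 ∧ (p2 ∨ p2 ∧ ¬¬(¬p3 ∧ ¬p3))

(p1 ∨ p2) ∧ p3

p1 ∧ p3 ∨ p3 ∧ (p2 ∨ p2 ∧ ¬¬(¬p3 ∧ ¬p3))
= p1 ∧ p3 ∨ p3 ∧ (p2 ∨ p2 ∧ ¬¬¬p3)   [idempotence]
= p1 ∧ p3 ∨ p3 ∧ (p2 ∨ p2 ∧ ¬p3)   [double negation]
= p1 ∧ p3 ∨ p3 ∧ p2   [absorption]
= (p1 ∨ p2) ∧ p3   [distribution]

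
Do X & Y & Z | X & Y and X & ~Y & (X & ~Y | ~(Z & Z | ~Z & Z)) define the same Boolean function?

No

E1: X & Y & Z | X & Y
    = X & Y   [absorption]
E2: X & ~Y & (X & ~Y | ~(Z & Z | ~Z & Z))
    = X & ~Y & (X & ~Y | ~Z)   [distribution]
    = X & ~Y   [absorption]
These differ: at X=1, Y=0, Z=0, E1 = 0 but E2 = 1.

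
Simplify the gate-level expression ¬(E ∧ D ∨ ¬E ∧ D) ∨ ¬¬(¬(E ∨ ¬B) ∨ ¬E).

¬(E ∧ D ∨ ¬E ∧ D) ∨ ¬¬(¬(E ∨ ¬B) ∨ ¬E)
= ¬D ∨ ¬¬(¬(E ∨ ¬B) ∨ ¬E)
= ¬D ∨ ¬((E ∨ ¬B) ∧ E)
= ¬D ∨ ¬E

¬D ∨ ¬E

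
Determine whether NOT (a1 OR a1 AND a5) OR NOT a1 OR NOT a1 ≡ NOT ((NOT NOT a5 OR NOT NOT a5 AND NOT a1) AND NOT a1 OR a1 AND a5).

No

E1: NOT (a1 OR a1 AND a5) OR NOT a1 OR NOT a1
    = NOT a1 OR NOT a1 OR NOT a1   (absorption)
    = NOT a1 OR NOT a1   (idempotence)
    = NOT a1   (idempotence)
E2: NOT ((NOT NOT a5 OR NOT NOT a5 AND NOT a1) AND NOT a1 OR a1 AND a5)
    = NOT (NOT NOT a5 AND NOT a1 OR a1 AND a5)   (absorption)
    = NOT (a5 AND NOT a1 OR a1 AND a5)   (double negation)
    = NOT a5   (distribution)
These differ: at a1=0, a5=1, E1 = 1 but E2 = 0.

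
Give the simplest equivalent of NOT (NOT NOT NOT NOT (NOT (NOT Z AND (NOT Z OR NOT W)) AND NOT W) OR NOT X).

(NOT Z OR W) AND X

NOT (NOT NOT NOT NOT (NOT (NOT Z AND (NOT Z OR NOT W)) AND NOT W) OR NOT X)
= NOT (NOT NOT NOT NOT (NOT NOT Z AND NOT W) OR NOT X)
= NOT (NOT NOT (NOT NOT Z AND NOT W) OR NOT X)
= NOT (NOT NOT Z AND NOT W) AND X
= (NOT Z OR W) AND X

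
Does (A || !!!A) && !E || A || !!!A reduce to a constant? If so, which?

(A || !!!A) && !E || A || !!!A
= A || !!!A
= A || !A
= true

yes, True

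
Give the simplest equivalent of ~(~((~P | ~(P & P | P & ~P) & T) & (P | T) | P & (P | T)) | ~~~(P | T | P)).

~(~((~P | ~(P & P | P & ~P) & T) & (P | T) | P & (P | T)) | ~~~(P | T | P))
= ~(~((~P | ~P & T) & (P | T) | P & (P | T)) | ~~~(P | T | P))   — distribution
= ~(~((~P | ~P & T) & (P | T) | P & (P | T)) | ~(P | T | P))   — double negation
= ~(~(~P & (P | T) | P & (P | T)) | ~(P | T | P))   — absorption
= (~P & (P | T) | P & (P | T)) & (P | T | P)   — De Morgan
= (P | T) & (P | T | P)   — distribution
= P | T   — absorption

P | T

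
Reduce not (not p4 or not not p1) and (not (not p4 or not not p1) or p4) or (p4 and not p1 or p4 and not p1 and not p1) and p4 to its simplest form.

not (not p4 or not not p1) and (not (not p4 or not not p1) or p4) or (p4 and not p1 or p4 and not p1 and not p1) and p4
= not (not p4 or not not p1) and (not (not p4 or not not p1) or p4) or p4 and not p1 and p4   [absorption]
= not (not p4 or not not p1) or p4 and not p1 and p4   [absorption]
= p4 and not p1 or p4 and not p1 and p4   [De Morgan]
= p4 and not p1   [absorption]

p4 and not p1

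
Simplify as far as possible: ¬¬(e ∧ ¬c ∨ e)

¬¬(e ∧ ¬c ∨ e)
= e ∧ ¬c ∨ e   — double negation
= e   — absorption

e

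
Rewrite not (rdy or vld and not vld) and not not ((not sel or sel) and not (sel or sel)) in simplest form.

not rdy and not sel

not (rdy or vld and not vld) and not not ((not sel or sel) and not (sel or sel))
= not (rdy or vld and not vld) and not not ((not sel or sel) and not sel)   — idempotence
= not rdy and not not ((not sel or sel) and not sel)   — complement / identity
= not rdy and not not not sel   — complement / identity
= not rdy and not sel   — double negation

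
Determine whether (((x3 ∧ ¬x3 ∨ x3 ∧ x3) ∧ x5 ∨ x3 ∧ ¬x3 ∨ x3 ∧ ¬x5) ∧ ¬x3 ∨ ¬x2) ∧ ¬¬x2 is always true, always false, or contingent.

always false

(((x3 ∧ ¬x3 ∨ x3 ∧ x3) ∧ x5 ∨ x3 ∧ ¬x3 ∨ x3 ∧ ¬x5) ∧ ¬x3 ∨ ¬x2) ∧ ¬¬x2
= (((x3 ∧ ¬x3 ∨ x3 ∧ x3) ∧ x5 ∨ x3 ∧ ¬x3 ∨ x3 ∧ ¬x5) ∧ ¬x3 ∨ ¬x2) ∧ x2
= (((x3 ∧ ¬x3 ∨ x3 ∧ x3) ∧ x5 ∨ x3 ∧ ¬x5) ∧ ¬x3 ∨ ¬x2) ∧ x2
= ((x3 ∧ x5 ∨ x3 ∧ ¬x5) ∧ ¬x3 ∨ ¬x2) ∧ x2
= (x3 ∧ ¬x3 ∨ ¬x2) ∧ x2
= ¬x2 ∧ x2
= False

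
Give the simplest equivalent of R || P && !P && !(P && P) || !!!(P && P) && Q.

R || P && !P && !(P && P) || !!!(P && P) && Q
= R || P && !P && !(P && P) || !(P && P) && Q
= R || !(P && P) && (P && !P || Q)
= R || !P && (P && !P || Q)
= R || !P && Q

R || !P && Q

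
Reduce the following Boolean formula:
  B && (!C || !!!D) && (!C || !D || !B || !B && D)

B && (!C || !!!D) && (!C || !D || !B || !B && D)
= B && (!C || !D) && (!C || !D || !B || !B && D)
= B && (!C || !D) && (!C || !D || !B)
= B && (!C || !D)

B && (!C || !D)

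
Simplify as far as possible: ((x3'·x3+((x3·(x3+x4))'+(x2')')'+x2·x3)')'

x3

((x3'·x3+((x3·(x3+x4))'+(x2')')'+x2·x3)')'
= ((x3'·x3+(x3'+(x2')')'+x2·x3)')'   (absorption)
= ((x3'·x3+x3·x2'+x2·x3)')'   (De Morgan)
= ((x3·x2'+x2·x3)')'   (complement / identity)
= (x3')'   (distribution)
= x3   (double negation)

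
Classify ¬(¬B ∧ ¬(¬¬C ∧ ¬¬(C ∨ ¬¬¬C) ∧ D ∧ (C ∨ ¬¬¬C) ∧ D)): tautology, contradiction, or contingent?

¬(¬B ∧ ¬(¬¬C ∧ ¬¬(C ∨ ¬¬¬C) ∧ D ∧ (C ∨ ¬¬¬C) ∧ D))
= ¬(¬B ∧ ¬(¬¬C ∧ (C ∨ ¬¬¬C) ∧ D ∧ (C ∨ ¬¬¬C) ∧ D))
= ¬(¬B ∧ ¬(¬¬C ∧ (C ∨ ¬¬¬C) ∧ D))
= ¬(¬B ∧ ¬(¬¬C ∧ (C ∨ ¬C) ∧ D))
= ¬(¬B ∧ ¬(¬¬C ∧ D))
= ¬(¬B ∧ ¬(C ∧ D))
= B ∨ C ∧ D
This depends on B, C, D, so it is not a constant.

contingent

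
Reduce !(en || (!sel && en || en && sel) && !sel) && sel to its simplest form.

!en && sel

!(en || (!sel && en || en && sel) && !sel) && sel
= !(en || en && !sel) && sel   [distribution]
= !en && sel   [absorption]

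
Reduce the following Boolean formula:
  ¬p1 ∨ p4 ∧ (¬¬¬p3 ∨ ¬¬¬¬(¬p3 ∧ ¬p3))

¬p1 ∨ p4 ∧ (¬¬¬p3 ∨ ¬¬¬¬(¬p3 ∧ ¬p3))
= ¬p1 ∨ p4 ∧ (¬¬¬p3 ∨ ¬¬¬¬¬p3)
= ¬p1 ∨ p4 ∧ (¬¬¬p3 ∨ ¬¬¬p3)
= ¬p1 ∨ p4 ∧ ¬¬¬p3
= ¬p1 ∨ p4 ∧ ¬p3

¬p1 ∨ p4 ∧ ¬p3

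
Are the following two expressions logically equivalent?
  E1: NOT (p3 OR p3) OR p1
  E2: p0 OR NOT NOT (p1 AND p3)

No

E1: NOT (p3 OR p3) OR p1
    = NOT p3 OR p1
E2: p0 OR NOT NOT (p1 AND p3)
    = p0 OR p1 AND p3
These differ: at p0=0, p1=0, p3=0, E1 = 1 but E2 = 0.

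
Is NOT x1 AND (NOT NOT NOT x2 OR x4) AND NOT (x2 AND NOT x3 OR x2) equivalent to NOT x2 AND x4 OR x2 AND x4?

E1: NOT x1 AND (NOT NOT NOT x2 OR x4) AND NOT (x2 AND NOT x3 OR x2)
    = NOT x1 AND (NOT x2 OR x4) AND NOT (x2 AND NOT x3 OR x2)   [double negation]
    = NOT x1 AND (NOT x2 OR x4) AND NOT x2   [absorption]
    = NOT x1 AND NOT x2   [absorption]
E2: NOT x2 AND x4 OR x2 AND x4
    = x4   [distribution]
These differ: at x1=1, x2=0, x3=1, x4=1, E1 = 0 but E2 = 1.

No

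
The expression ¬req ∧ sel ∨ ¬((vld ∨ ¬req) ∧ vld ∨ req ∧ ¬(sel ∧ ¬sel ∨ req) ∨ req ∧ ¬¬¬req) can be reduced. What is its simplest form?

¬req ∧ sel ∨ ¬vld

¬req ∧ sel ∨ ¬((vld ∨ ¬req) ∧ vld ∨ req ∧ ¬(sel ∧ ¬sel ∨ req) ∨ req ∧ ¬¬¬req)
= ¬req ∧ sel ∨ ¬((vld ∨ ¬req) ∧ vld ∨ req ∧ ¬(sel ∧ ¬sel ∨ req) ∨ req ∧ ¬req)   [double negation]
= ¬req ∧ sel ∨ ¬((vld ∨ ¬req) ∧ vld ∨ req ∧ ¬req ∨ req ∧ ¬req)   [complement / identity]
= ¬req ∧ sel ∨ ¬((vld ∨ ¬req) ∧ vld ∨ req ∧ ¬req)   [idempotence]
= ¬req ∧ sel ∨ ¬((vld ∨ ¬req) ∧ vld)   [complement / identity]
= ¬req ∧ sel ∨ ¬vld   [absorption]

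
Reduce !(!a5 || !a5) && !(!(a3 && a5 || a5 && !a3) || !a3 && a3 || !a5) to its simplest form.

a5

!(!a5 || !a5) && !(!(a3 && a5 || a5 && !a3) || !a3 && a3 || !a5)
= !(!a5 || !a5) && !(!(a3 && a5 || a5 && !a3) || !a5)   — complement / identity
= !(!a5 || !a5) && !(!a5 || !a5)   — distribution
= !(!a5 || !a5)   — idempotence
= a5 && a5   — De Morgan
= a5   — idempotence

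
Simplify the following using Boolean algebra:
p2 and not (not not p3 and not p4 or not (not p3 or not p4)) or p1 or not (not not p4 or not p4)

p2 and not (not not p3 and not p4 or not (not p3 or not p4)) or p1 or not (not not p4 or not p4)
= p2 and not (not not p3 and not p4 or p3 and p4) or p1 or not (not not p4 or not p4)
= p2 and not (p3 and not p4 or p3 and p4) or p1 or not (not not p4 or not p4)
= p2 and not (p3 and not p4 or p3 and p4) or p1 or not p4 and p4
= p2 and not (p3 and not p4 or p3 and p4) or p1
= p2 and not p3 or p1

p2 and not p3 or p1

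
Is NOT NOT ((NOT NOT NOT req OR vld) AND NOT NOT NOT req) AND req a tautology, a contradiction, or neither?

contradiction

NOT NOT ((NOT NOT NOT req OR vld) AND NOT NOT NOT req) AND req
= (NOT NOT NOT req OR vld) AND NOT NOT NOT req AND req   — double negation
= NOT NOT NOT req AND req   — absorption
= NOT req AND req   — double negation
= FALSE   — complement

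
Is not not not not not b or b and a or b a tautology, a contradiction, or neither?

not not not not not b or b and a or b
= not not not not not b or b   (absorption)
= not not not b or b   (double negation)
= not b or b   (double negation)
= True   (complement)

tautology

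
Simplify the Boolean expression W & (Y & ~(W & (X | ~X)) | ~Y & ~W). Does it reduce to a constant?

W & (Y & ~(W & (X | ~X)) | ~Y & ~W)
= W & (Y & ~W | ~Y & ~W)   — complement / identity
= W & ~W   — distribution
= 0   — complement

0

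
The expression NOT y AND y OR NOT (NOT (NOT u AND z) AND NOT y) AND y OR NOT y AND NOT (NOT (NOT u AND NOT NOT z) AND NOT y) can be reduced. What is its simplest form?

NOT y AND y OR NOT (NOT (NOT u AND z) AND NOT y) AND y OR NOT y AND NOT (NOT (NOT u AND NOT NOT z) AND NOT y)
= NOT y AND y OR NOT (NOT (NOT u AND z) AND NOT y) AND y OR NOT y AND NOT (NOT (NOT u AND z) AND NOT y)   (double negation)
= NOT (NOT (NOT u AND z) AND NOT y) AND y OR NOT y AND NOT (NOT (NOT u AND z) AND NOT y)   (complement / identity)
= NOT (NOT (NOT u AND z) AND NOT y)   (distribution)
= NOT u AND z OR y   (De Morgan)

NOT u AND z OR y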